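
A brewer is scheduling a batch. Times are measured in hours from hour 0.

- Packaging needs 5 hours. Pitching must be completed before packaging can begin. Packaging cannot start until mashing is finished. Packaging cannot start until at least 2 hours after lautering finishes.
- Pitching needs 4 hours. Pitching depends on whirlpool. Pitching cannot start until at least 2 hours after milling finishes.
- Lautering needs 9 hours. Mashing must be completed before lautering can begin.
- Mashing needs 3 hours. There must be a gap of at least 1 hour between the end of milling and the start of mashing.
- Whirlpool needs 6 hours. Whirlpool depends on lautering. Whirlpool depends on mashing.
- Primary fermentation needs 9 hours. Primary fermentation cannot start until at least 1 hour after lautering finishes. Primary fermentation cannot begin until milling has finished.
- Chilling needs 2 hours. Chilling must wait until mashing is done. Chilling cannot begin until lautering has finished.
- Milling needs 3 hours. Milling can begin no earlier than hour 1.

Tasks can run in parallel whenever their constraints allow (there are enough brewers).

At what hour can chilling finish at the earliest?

After its own release at hour 1, milling can start at hour 1 and finishes at hour 4.
Mashing cannot begin until milling (finishes hour 4, plus 1-hour gap → hour 5). It runs from hour 5 to 5 + 3 = hour 8.
After mashing (finishes hour 8), lautering can start at hour 8 and finishes at hour 17.
Chilling has to wait for mashing (finishes hour 8); lautering (finishes hour 17). The latest of these is hour 17, so chilling runs hour 17 to 17 + 2 = hour 19.

19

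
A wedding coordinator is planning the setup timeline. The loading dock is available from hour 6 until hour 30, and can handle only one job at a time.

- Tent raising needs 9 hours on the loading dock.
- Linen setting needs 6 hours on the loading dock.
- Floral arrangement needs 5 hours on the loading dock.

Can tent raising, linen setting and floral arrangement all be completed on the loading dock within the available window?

The loading dock window is 30 − 6 = 24 hours.
Running back to back, the jobs need 9 + 6 + 5 = 20 hours on the loading dock.
Since 20 ≤ 24, they fit within the window.

Yes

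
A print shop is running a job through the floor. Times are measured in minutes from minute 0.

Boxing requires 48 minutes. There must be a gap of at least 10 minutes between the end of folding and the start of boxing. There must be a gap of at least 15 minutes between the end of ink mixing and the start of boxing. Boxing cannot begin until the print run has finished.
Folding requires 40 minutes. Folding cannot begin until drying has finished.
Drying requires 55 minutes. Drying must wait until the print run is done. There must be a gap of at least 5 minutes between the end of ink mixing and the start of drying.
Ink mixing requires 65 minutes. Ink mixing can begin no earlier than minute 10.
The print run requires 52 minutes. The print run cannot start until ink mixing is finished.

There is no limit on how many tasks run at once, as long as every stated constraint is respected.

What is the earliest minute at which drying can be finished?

182

Ink mixing cannot begin until its own release at minute 10. It runs from minute 10 to 10 + 65 = minute 75.
After ink mixing (finishes minute 75), the print run can start at minute 75 and finishes at minute 127.
Drying cannot start until the print run (finishes minute 127); ink mixing (finishes minute 75, plus 5-minute gap → minute 80). The controlling bound is minute 127, so drying finishes at 127 + 55 = minute 182.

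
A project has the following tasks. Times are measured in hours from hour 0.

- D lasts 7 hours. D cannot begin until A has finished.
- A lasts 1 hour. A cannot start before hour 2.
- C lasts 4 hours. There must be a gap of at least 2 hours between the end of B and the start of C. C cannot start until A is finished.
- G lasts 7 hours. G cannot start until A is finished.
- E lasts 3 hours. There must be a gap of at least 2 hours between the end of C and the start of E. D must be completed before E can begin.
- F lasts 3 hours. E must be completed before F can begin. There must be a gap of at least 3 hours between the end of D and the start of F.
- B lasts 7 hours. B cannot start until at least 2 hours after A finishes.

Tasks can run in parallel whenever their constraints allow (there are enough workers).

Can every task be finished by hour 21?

No

After its own release at hour 2, A can start at hour 2 and finishes at hour 3.
G waits on A (finishes hour 3), so it starts at hour 3 and finishes at 3 + 7 = hour 10.
D cannot begin until A (finishes hour 3). It runs from hour 3 to 3 + 7 = hour 10.
B cannot begin until A (finishes hour 3, plus 2-hour gap → hour 5). It runs from hour 5 to 5 + 7 = hour 12.
C cannot start until B (finishes hour 12, plus 2-hour gap → hour 14); A (finishes hour 3). The controlling bound is hour 14, so C finishes at 14 + 4 = hour 18.
For E: C (finishes hour 18, plus 2-hour gap → hour 20); D (finishes hour 10). Taking the maximum gives a start of hour 20, and it finishes at 20 + 3 = hour 23.
F cannot start until E (finishes hour 23); D (finishes hour 10, plus 3-hour gap → hour 13). The controlling bound is hour 23, so F finishes at 23 + 3 = hour 26.
The earliest everything can be done is hour 26, which is after the deadline of 21, so it is not possible.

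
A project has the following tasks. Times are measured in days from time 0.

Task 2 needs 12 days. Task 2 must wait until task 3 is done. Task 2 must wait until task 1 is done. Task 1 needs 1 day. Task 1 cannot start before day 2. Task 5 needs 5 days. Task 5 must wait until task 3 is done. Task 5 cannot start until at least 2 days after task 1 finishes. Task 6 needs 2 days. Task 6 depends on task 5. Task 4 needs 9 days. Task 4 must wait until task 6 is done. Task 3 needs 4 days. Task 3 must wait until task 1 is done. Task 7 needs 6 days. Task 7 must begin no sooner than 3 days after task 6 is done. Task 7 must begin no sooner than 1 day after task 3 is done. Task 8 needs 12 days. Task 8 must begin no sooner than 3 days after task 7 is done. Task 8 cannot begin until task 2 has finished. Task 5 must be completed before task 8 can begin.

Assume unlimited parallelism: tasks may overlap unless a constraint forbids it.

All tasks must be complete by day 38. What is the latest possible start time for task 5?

Task 8 must finish by day 38; it takes 12 days, so it must start by 38 − 12 = day 26.
Task 4 must finish by day 38; it takes 9 days, so it must start by 38 − 9 = day 29.
Task 7 has to be done before task 8 (must start by day 26, minus 3-day gap → day 23). That means finishing by day 23, i.e. starting by 23 − 6 = day 17.
For task 6: task 4 (must start by day 29); task 7 (must start by day 17, minus 3-day gap → day 14). The most restrictive is day 14; with a 2-day duration, task 6 must start by day 12.
Task 5 must finish in time for task 6 (must start by day 12); task 8 (must start by day 26). The tightest is day 12, so task 5 must start by 12 − 5 = day 7.

7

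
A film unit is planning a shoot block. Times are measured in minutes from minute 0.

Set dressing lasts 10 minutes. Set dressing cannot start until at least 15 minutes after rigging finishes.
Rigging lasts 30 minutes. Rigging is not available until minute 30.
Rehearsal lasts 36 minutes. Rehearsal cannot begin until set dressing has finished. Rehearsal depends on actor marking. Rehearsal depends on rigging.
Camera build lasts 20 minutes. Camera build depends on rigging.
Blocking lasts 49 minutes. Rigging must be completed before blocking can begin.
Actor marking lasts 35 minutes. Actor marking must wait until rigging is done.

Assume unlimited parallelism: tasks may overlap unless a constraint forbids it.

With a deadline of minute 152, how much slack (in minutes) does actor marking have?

Rigging cannot begin until its own release at minute 30. It runs from minute 30 to 30 + 30 = minute 60.
After rigging (finishes minute 60), actor marking can start at minute 60 and finishes at minute 95.

Working backward from the deadline:
Nothing follows rehearsal; the deadline of minute 152 is its only limit. It must start by 152 − 36 = minute 116.
Actor marking must finish before rehearsal (must start by minute 116). With a 35-minute duration, actor marking must start by 116 − 35 = minute 81.
So actor marking can start as early as minute 60 and as late as minute 81, giving 81 − 60 = 21 minutes of slack.

21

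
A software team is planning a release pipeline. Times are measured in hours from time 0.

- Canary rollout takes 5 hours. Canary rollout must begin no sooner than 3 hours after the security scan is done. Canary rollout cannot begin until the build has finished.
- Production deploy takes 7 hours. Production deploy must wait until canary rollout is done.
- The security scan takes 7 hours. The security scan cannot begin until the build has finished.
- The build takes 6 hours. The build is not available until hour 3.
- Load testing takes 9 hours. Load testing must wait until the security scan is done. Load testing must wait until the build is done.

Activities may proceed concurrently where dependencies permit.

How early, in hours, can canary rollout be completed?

The build waits on its own release at hour 3, so it starts at hour 3 and finishes at 3 + 6 = hour 9.
The security scan waits on the build (finishes hour 9), so it starts at hour 9 and finishes at 9 + 7 = hour 16.
Canary rollout cannot start until the security scan (finishes hour 16, plus 3-hour gap → hour 19); the build (finishes hour 9). The controlling bound is hour 19, so canary rollout finishes at 19 + 5 = hour 24.

24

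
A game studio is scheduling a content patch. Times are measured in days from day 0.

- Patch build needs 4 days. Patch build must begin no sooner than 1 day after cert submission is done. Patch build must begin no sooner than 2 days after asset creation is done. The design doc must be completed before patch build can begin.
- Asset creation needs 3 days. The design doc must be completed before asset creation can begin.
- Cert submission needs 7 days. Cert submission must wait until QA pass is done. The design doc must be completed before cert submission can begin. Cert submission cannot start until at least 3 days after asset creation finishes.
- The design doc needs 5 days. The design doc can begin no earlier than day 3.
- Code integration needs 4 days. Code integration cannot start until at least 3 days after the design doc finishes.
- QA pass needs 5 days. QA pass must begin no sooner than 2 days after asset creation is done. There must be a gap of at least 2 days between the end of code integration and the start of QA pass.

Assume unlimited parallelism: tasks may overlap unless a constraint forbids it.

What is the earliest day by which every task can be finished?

The design doc waits on its own release at day 3, so it starts at day 3 and finishes at 3 + 5 = day 8.
Code integration waits on the design doc (finishes day 8, plus 3-day gap → day 11), so it starts at day 11 and finishes at 11 + 4 = day 15.
After the design doc (finishes day 8), asset creation can start at day 8 and finishes at day 11.
QA pass needs all of asset creation (finishes day 11, plus 2-day gap → day 13); code integration (finishes day 15, plus 2-day gap → day 17). That puts its earliest start at day 17; it finishes at 17 + 5 = day 22.
For cert submission: QA pass (finishes day 22); the design doc (finishes day 8); asset creation (finishes day 11, plus 3-day gap → day 14). Taking the maximum gives a start of day 22, and it finishes at 22 + 7 = day 29.
Patch build has to wait for cert submission (finishes day 29, plus 1-day gap → day 30); asset creation (finishes day 11, plus 2-day gap → day 13); the design doc (finishes day 8). The latest of these is day 30, so patch build runs day 30 to 30 + 4 = day 34.
All tasks are finished once the last one completes. Finish times: The design doc at 8, Asset creation at 11, Code integration at 15, QA pass at 22, Cert submission at 29, Patch build at 34. The latest is day 34.

34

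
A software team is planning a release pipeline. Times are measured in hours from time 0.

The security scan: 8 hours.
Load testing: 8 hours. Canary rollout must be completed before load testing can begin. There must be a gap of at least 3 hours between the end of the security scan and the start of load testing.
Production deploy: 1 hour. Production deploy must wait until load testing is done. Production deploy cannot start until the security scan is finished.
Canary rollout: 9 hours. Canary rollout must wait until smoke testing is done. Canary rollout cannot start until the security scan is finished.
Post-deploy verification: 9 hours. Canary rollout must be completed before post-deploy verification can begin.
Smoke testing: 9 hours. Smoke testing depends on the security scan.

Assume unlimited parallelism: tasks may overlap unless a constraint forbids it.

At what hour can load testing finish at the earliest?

The security scan can start immediately at hour 0; it finishes at hour 8.
After the security scan (finishes hour 8), smoke testing can start at hour 8 and finishes at hour 17.
Canary rollout needs all of smoke testing (finishes hour 17); the security scan (finishes hour 8). That puts its earliest start at hour 17; it finishes at 17 + 9 = hour 26.
Load testing needs all of canary rollout (finishes hour 26); the security scan (finishes hour 8, plus 3-hour gap → hour 11). That puts its earliest start at hour 26; it finishes at 26 + 8 = hour 34.

34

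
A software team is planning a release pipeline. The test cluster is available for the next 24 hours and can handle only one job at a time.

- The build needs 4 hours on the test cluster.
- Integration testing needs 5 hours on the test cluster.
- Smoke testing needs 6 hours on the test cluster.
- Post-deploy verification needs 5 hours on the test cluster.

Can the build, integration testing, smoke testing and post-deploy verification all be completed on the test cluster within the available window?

Yes

Running back to back, the jobs need 4 + 5 + 6 + 5 = 20 hours on the test cluster.
Since 20 ≤ 24, they fit within the window.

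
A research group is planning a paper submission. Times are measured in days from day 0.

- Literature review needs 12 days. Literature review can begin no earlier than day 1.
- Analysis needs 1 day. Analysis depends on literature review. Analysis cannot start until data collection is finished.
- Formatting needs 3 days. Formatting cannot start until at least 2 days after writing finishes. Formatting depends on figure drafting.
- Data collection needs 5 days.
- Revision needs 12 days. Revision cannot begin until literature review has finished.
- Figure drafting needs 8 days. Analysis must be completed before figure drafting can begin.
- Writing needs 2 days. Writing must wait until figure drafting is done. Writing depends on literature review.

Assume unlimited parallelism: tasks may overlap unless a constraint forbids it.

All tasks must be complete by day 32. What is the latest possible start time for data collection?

To finish by day 32, formatting (duration 3) must start no later than day 29.
Writing has to be done before formatting (must start by day 29, minus 2-day gap → day 27). That means finishing by day 27, i.e. starting by 27 − 2 = day 25.
Figure drafting has several dependents: writing (must start by day 25); formatting (must start by day 29). The earliest of those limits is day 25, so figure drafting must start by 25 − 8 = day 17.
Analysis must finish before figure drafting (must start by day 17). With a 1-day duration, analysis must start by 17 − 1 = day 16.
Data collection must finish before analysis (must start by day 16). With a 5-day duration, data collection must start by 16 − 5 = day 11.

11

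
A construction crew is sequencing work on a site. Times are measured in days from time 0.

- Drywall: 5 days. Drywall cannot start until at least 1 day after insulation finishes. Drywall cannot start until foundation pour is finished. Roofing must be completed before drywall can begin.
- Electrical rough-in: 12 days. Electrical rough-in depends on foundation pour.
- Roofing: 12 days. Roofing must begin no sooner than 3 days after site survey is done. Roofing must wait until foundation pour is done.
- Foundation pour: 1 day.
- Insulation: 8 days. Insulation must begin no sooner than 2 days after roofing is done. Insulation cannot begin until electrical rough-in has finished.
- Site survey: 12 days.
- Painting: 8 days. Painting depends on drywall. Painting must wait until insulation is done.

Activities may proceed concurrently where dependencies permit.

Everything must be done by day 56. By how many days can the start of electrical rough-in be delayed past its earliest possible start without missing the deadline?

21

Foundation pour can start immediately at day 0; it finishes at day 1.
Electrical rough-in waits on foundation pour (finishes day 1), so it starts at day 1 and finishes at 1 + 12 = day 13.

Working backward from the deadline:
To finish by day 56, painting (duration 8) must start no later than day 48.
Drywall must finish before painting (must start by day 48). With a 5-day duration, drywall must start by 48 − 5 = day 43.
Insulation feeds drywall (must start by day 43, minus 1-day gap → day 42); painting (must start by day 48). Taking the minimum, insulation must finish by day 42 and start by 42 − 8 = day 34.
Since insulation (must start by day 34) depends on it, electrical rough-in must finish by day 34. Backing off its 12-day duration gives a latest start of day 22.
So electrical rough-in can start as early as day 1 and as late as day 22, giving 22 − 1 = 21 days of slack.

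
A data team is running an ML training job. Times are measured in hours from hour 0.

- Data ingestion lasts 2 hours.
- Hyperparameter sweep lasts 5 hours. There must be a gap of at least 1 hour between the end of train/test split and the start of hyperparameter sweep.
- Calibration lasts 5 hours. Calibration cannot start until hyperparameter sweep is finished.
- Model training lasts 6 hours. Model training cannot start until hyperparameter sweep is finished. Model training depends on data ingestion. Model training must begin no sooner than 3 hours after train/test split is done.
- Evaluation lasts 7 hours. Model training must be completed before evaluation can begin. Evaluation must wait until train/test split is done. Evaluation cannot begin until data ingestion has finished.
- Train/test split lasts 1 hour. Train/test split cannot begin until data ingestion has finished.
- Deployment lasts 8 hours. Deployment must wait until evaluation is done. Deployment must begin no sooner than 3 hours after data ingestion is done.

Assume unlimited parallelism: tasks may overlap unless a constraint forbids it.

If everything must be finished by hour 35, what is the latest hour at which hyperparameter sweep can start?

9

Deployment must finish by hour 35; it takes 8 hours, so it must start by 35 − 8 = hour 27.
Evaluation has to be done before deployment (must start by hour 27). That means finishing by hour 27, i.e. starting by 27 − 7 = hour 20.
Since evaluation (must start by hour 20) depends on it, model training must finish by hour 20. Backing off its 6-hour duration gives a latest start of hour 14.
Nothing follows calibration; the deadline of hour 35 is its only limit. It must start by 35 − 5 = hour 30.
For hyperparameter sweep: model training (must start by hour 14); calibration (must start by hour 30). The most restrictive is hour 14; with a 5-hour duration, hyperparameter sweep must start by hour 9.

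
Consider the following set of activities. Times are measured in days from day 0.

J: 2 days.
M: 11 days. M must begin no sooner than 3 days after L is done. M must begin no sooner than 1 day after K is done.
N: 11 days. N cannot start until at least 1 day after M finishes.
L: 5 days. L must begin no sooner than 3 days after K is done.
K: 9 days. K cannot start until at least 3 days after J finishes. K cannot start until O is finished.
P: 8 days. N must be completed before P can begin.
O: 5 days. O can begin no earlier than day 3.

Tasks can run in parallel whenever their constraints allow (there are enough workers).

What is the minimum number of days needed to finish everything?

O waits on its own release at day 3, so it starts at day 3 and finishes at 3 + 5 = day 8.
J can start immediately at day 0; it finishes at day 2.
K needs all of J (finishes day 2, plus 3-day gap → day 5); O (finishes day 8). That puts its earliest start at day 8; it finishes at 8 + 9 = day 17.
After K (finishes day 17, plus 3-day gap → day 20), L can start at day 20 and finishes at day 25.
For M: L (finishes day 25, plus 3-day gap → day 28); K (finishes day 17, plus 1-day gap → day 18). Taking the maximum gives a start of day 28, and it finishes at 28 + 11 = day 39.
N waits on M (finishes day 39, plus 1-day gap → day 40), so it starts at day 40 and finishes at 40 + 11 = day 51.
After N (finishes day 51), P can start at day 51 and finishes at day 59.
All tasks are finished once the last one completes. Finish times: J at 2, K at 17, L at 25, M at 39, N at 51, O at 8, P at 59. The latest is day 59.

59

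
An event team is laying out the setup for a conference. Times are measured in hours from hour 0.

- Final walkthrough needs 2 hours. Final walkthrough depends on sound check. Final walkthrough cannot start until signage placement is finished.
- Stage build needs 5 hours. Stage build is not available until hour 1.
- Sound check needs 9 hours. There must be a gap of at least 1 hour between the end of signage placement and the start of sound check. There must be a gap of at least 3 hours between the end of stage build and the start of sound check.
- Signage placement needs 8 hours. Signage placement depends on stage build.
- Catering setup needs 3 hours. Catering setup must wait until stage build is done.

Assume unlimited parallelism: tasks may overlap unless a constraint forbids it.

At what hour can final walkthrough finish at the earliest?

26

After its own release at hour 1, stage build can start at hour 1 and finishes at hour 6.
After stage build (finishes hour 6), signage placement can start at hour 6 and finishes at hour 14.
Sound check has to wait for signage placement (finishes hour 14, plus 1-hour gap → hour 15); stage build (finishes hour 6, plus 3-hour gap → hour 9). The latest of these is hour 15, so sound check runs hour 15 to 15 + 9 = hour 24.
Final walkthrough needs all of sound check (finishes hour 24); signage placement (finishes hour 14). That puts its earliest start at hour 24; it finishes at 24 + 2 = hour 26.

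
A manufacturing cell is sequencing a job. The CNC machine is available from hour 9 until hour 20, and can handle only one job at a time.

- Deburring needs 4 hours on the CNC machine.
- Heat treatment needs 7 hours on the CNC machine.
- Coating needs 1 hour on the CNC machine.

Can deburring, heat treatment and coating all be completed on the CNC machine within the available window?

The CNC machine window is 20 − 9 = 11 hours.
Running back to back, the jobs need 4 + 7 + 1 = 12 hours on the CNC machine.
Since 12 > 11, they cannot all fit.

No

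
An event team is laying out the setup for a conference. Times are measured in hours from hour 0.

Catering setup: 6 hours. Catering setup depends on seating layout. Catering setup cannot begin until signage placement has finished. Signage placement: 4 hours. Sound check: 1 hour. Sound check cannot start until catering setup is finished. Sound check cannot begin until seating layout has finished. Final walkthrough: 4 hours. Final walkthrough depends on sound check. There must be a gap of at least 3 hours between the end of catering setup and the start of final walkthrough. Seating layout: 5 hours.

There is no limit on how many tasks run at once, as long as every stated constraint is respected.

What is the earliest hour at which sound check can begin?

11

Nothing blocks signage placement, so it runs from hour 0 to hour 4.
Seating layout has no prerequisites, so it starts at hour 0 and finishes at hour 5.
Catering setup cannot start until seating layout (finishes hour 5); signage placement (finishes hour 4). The controlling bound is hour 5, so catering setup finishes at 5 + 6 = hour 11.
Sound check waits on catering setup (finishes hour 11); seating layout (finishes hour 5). The latest of these is hour 11, which is the earliest sound check can start.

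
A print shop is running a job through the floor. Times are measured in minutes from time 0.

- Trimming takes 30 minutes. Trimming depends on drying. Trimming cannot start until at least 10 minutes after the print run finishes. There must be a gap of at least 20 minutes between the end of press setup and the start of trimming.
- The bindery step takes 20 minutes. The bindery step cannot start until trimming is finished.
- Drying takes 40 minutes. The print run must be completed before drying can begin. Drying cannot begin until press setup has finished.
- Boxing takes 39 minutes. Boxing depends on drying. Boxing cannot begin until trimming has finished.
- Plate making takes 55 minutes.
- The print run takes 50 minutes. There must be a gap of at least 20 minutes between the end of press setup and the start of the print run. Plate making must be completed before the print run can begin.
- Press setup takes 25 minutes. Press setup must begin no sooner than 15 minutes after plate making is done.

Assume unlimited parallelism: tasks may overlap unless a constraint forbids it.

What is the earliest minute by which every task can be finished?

Nothing blocks plate making, so it runs from minute 0 to minute 55.
Press setup waits on plate making (finishes minute 55, plus 15-minute gap → minute 70), so it starts at minute 70 and finishes at 70 + 25 = minute 95.
The print run needs all of press setup (finishes minute 95, plus 20-minute gap → minute 115); plate making (finishes minute 55). That puts its earliest start at minute 115; it finishes at 115 + 50 = minute 165.
Drying needs all of the print run (finishes minute 165); press setup (finishes minute 95). That puts its earliest start at minute 165; it finishes at 165 + 40 = minute 205.
Trimming has to wait for drying (finishes minute 205); the print run (finishes minute 165, plus 10-minute gap → minute 175); press setup (finishes minute 95, plus 20-minute gap → minute 115). The latest of these is minute 205, so trimming runs minute 205 to 205 + 30 = minute 235.
For boxing: drying (finishes minute 205); trimming (finishes minute 235). Taking the maximum gives a start of minute 235, and it finishes at 235 + 39 = minute 274.
After trimming (finishes minute 235), the bindery step can start at minute 235 and finishes at minute 255.
All tasks are finished once the last one completes. Finish times: Plate making at 55, Press setup at 95, The print run at 165, Drying at 205, Trimming at 235, The bindery step at 255, Boxing at 274. The latest is minute 274.

274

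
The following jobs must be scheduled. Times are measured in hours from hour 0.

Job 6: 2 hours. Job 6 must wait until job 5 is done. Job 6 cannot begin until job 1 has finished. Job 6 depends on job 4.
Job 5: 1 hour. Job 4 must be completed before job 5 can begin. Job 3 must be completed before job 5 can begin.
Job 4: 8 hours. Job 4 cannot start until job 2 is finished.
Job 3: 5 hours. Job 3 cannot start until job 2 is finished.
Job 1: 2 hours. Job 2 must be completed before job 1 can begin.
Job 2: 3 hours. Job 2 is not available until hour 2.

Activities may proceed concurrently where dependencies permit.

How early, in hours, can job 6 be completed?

Job 2 waits on its own release at hour 2, so it starts at hour 2 and finishes at 2 + 3 = hour 5.
Job 4 cannot begin until job 2 (finishes hour 5). It runs from hour 5 to 5 + 8 = hour 13.
Job 3 waits on job 2 (finishes hour 5), so it starts at hour 5 and finishes at 5 + 5 = hour 10.
Job 5 needs all of job 4 (finishes hour 13); job 3 (finishes hour 10). That puts its earliest start at hour 13; it finishes at 13 + 1 = hour 14.
Job 1 cannot begin until job 2 (finishes hour 5). It runs from hour 5 to 5 + 2 = hour 7.
Job 6 needs all of job 5 (finishes hour 14); job 1 (finishes hour 7); job 4 (finishes hour 13). That puts its earliest start at hour 14; it finishes at 14 + 2 = hour 16.

16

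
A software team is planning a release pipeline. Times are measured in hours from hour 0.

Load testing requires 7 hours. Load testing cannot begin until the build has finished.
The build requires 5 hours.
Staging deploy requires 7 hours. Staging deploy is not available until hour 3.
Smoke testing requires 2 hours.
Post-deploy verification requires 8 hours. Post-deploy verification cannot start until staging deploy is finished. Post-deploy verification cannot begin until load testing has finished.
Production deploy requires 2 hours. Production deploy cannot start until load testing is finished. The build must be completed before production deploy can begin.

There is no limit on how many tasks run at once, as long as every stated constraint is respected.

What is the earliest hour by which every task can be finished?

Smoke testing has no prerequisites, so it starts at hour 0 and finishes at hour 2.
Staging deploy cannot begin until its own release at hour 3. It runs from hour 3 to 3 + 7 = hour 10.
The build can start immediately at hour 0; it finishes at hour 5.
After the build (finishes hour 5), load testing can start at hour 5 and finishes at hour 12.
For post-deploy verification: staging deploy (finishes hour 10); load testing (finishes hour 12). Taking the maximum gives a start of hour 12, and it finishes at 12 + 8 = hour 20.
Production deploy needs all of load testing (finishes hour 12); the build (finishes hour 5). That puts its earliest start at hour 12; it finishes at 12 + 2 = hour 14.
All tasks are finished once the last one completes. Finish times: The build at 5, Staging deploy at 10, Smoke testing at 2, Load testing at 12, Production deploy at 14, Post-deploy verification at 20. The latest is hour 20.

20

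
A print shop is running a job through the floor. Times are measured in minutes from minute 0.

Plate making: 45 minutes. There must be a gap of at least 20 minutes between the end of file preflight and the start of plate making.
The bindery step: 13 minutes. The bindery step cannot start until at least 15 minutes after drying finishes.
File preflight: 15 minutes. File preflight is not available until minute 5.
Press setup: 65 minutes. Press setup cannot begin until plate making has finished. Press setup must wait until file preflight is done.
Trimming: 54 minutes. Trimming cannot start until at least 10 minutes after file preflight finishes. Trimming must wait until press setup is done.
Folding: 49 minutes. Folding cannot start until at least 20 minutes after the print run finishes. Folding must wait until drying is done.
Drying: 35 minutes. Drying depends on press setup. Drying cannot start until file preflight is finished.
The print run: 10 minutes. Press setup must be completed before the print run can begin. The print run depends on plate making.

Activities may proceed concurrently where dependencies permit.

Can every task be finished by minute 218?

No

File preflight cannot begin until its own release at minute 5. It runs from minute 5 to 5 + 15 = minute 20.
Plate making waits on file preflight (finishes minute 20, plus 20-minute gap → minute 40), so it starts at minute 40 and finishes at 40 + 45 = minute 85.
Press setup cannot start until plate making (finishes minute 85); file preflight (finishes minute 20). The controlling bound is minute 85, so press setup finishes at 85 + 65 = minute 150.
Trimming cannot start until file preflight (finishes minute 20, plus 10-minute gap → minute 30); press setup (finishes minute 150). The controlling bound is minute 150, so trimming finishes at 150 + 54 = minute 204.
For drying: press setup (finishes minute 150); file preflight (finishes minute 20). Taking the maximum gives a start of minute 150, and it finishes at 150 + 35 = minute 185.
The bindery step waits on drying (finishes minute 185, plus 15-minute gap → minute 200), so it starts at minute 200 and finishes at 200 + 13 = minute 213.
The print run needs all of press setup (finishes minute 150); plate making (finishes minute 85). That puts its earliest start at minute 150; it finishes at 150 + 10 = minute 160.
Folding needs all of the print run (finishes minute 160, plus 20-minute gap → minute 180); drying (finishes minute 185). That puts its earliest start at minute 185; it finishes at 185 + 49 = minute 234.
The earliest everything can be done is minute 234, which is after the deadline of 218, so it is not possible.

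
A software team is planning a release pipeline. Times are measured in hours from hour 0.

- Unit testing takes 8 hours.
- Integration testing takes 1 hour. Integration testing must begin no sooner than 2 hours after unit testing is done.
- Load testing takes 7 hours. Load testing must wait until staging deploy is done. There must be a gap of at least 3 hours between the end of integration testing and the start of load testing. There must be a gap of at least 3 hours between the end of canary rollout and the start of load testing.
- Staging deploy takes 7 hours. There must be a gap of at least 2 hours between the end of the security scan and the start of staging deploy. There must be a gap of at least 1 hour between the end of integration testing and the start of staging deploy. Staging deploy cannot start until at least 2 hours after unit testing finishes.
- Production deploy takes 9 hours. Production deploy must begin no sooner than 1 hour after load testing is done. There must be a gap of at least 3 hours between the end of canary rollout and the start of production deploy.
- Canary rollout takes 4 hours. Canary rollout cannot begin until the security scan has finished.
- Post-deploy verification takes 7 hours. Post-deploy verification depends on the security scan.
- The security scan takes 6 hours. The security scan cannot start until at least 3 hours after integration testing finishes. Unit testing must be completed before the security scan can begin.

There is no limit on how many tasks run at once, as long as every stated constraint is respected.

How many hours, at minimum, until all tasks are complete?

Unit testing has no prerequisites, so it starts at hour 0 and finishes at hour 8.
Integration testing waits on unit testing (finishes hour 8, plus 2-hour gap → hour 10), so it starts at hour 10 and finishes at 10 + 1 = hour 11.
The security scan cannot start until integration testing (finishes hour 11, plus 3-hour gap → hour 14); unit testing (finishes hour 8). The controlling bound is hour 14, so the security scan finishes at 14 + 6 = hour 20.
Post-deploy verification cannot begin until the security scan (finishes hour 20). It runs from hour 20 to 20 + 7 = hour 27.
Canary rollout waits on the security scan (finishes hour 20), so it starts at hour 20 and finishes at 20 + 4 = hour 24.
For staging deploy: the security scan (finishes hour 20, plus 2-hour gap → hour 22); integration testing (finishes hour 11, plus 1-hour gap → hour 12); unit testing (finishes hour 8, plus 2-hour gap → hour 10). Taking the maximum gives a start of hour 22, and it finishes at 22 + 7 = hour 29.
Load testing needs all of staging deploy (finishes hour 29); integration testing (finishes hour 11, plus 3-hour gap → hour 14); canary rollout (finishes hour 24, plus 3-hour gap → hour 27). That puts its earliest start at hour 29; it finishes at 29 + 7 = hour 36.
Production deploy has to wait for load testing (finishes hour 36, plus 1-hour gap → hour 37); canary rollout (finishes hour 24, plus 3-hour gap → hour 27). The latest of these is hour 37, so production deploy runs hour 37 to 37 + 9 = hour 46.
All tasks are finished once the last one completes. Finish times: Unit testing at 8, Integration testing at 11, The security scan at 20, Staging deploy at 29, Canary rollout at 24, Load testing at 36, Production deploy at 46, Post-deploy verification at 27. The latest is hour 46.

46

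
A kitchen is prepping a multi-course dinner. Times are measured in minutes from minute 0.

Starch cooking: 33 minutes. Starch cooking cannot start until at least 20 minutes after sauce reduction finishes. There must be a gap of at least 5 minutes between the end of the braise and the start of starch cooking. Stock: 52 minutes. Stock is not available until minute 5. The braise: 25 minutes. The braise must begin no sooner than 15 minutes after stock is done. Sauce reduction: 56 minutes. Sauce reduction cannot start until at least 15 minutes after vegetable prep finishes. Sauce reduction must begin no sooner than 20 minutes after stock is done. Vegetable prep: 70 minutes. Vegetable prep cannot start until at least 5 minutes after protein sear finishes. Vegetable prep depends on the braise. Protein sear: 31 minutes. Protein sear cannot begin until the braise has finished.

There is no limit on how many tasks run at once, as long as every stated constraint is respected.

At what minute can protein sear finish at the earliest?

Stock cannot begin until its own release at minute 5. It runs from minute 5 to 5 + 52 = minute 57.
The braise waits on stock (finishes minute 57, plus 15-minute gap → minute 72), so it starts at minute 72 and finishes at 72 + 25 = minute 97.
Protein sear cannot begin until the braise (finishes minute 97). It runs from minute 97 to 97 + 31 = minute 128.

128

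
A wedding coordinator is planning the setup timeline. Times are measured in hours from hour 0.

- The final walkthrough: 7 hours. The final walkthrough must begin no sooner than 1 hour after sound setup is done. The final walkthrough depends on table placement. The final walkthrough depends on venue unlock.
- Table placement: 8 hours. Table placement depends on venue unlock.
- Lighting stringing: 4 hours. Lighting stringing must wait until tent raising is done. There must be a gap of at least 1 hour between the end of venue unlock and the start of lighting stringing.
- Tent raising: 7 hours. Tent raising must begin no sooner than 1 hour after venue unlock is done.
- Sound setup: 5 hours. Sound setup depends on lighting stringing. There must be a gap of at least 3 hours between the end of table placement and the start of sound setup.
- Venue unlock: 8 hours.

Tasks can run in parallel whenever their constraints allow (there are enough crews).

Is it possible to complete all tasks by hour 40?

Nothing blocks venue unlock, so it runs from hour 0 to hour 8.
After venue unlock (finishes hour 8), table placement can start at hour 8 and finishes at hour 16.
After venue unlock (finishes hour 8, plus 1-hour gap → hour 9), tent raising can start at hour 9 and finishes at hour 16.
Lighting stringing has to wait for tent raising (finishes hour 16); venue unlock (finishes hour 8, plus 1-hour gap → hour 9). The latest of these is hour 16, so lighting stringing runs hour 16 to 16 + 4 = hour 20.
Sound setup needs all of lighting stringing (finishes hour 20); table placement (finishes hour 16, plus 3-hour gap → hour 19). That puts its earliest start at hour 20; it finishes at 20 + 5 = hour 25.
The final walkthrough cannot start until sound setup (finishes hour 25, plus 1-hour gap → hour 26); table placement (finishes hour 16); venue unlock (finishes hour 8). The controlling bound is hour 26, so the final walkthrough finishes at 26 + 7 = hour 33.
Every task is finished by hour 33, which is no later than the deadline of 40, so the schedule is feasible.

Yes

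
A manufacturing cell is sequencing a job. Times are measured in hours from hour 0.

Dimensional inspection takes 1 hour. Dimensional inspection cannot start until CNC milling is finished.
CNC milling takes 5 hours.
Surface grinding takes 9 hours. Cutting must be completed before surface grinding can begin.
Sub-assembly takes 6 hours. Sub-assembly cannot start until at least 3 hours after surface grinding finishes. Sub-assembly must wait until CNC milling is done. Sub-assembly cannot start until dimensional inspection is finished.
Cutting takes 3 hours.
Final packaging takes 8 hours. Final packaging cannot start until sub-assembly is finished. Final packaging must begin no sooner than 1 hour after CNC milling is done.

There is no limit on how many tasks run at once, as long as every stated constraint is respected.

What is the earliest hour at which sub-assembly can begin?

CNC milling can start immediately at hour 0; it finishes at hour 5.
Dimensional inspection waits on CNC milling (finishes hour 5), so it starts at hour 5 and finishes at 5 + 1 = hour 6.
Cutting has no prerequisites, so it starts at hour 0 and finishes at hour 3.
Surface grinding waits on cutting (finishes hour 3), so it starts at hour 3 and finishes at 3 + 9 = hour 12.
Sub-assembly waits on surface grinding (finishes hour 12, plus 3-hour gap → hour 15); CNC milling (finishes hour 5); dimensional inspection (finishes hour 6). The latest of these is hour 15, which is the earliest sub-assembly can start.

15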